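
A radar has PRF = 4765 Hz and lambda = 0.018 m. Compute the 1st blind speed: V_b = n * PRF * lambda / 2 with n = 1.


V_blind = 1 * 4765 * 0.018 / 2 = 42.9 m/s

42.9 m/s


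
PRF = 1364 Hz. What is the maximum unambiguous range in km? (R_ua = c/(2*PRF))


R_ua = 3e8 / (2 * 1364) = 109970.7 m = 110.0 km

110.0 km


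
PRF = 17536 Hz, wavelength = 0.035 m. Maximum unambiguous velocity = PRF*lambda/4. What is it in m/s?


V_ua = 17536 * 0.035 / 4 = 153.4 m/s

153.4 m/s


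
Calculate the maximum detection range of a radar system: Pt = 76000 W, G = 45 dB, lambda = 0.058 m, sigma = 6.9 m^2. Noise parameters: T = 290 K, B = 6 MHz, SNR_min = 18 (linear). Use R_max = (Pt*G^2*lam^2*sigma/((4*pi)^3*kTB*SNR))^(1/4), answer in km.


G_lin = 10^(45/10) = 31622.776602
R^4 = 76000 * 31622.776602^2 * 0.058^2 * 6.9 / ((4*pi)^3 * 1.38e-23 * 290 * 6000000.0 * 18)
R^4 = 2.05678e21 m^4
R_max = (2.05678e21)^(1/4) = 212959.5 m = 213.0 km

213.0 km


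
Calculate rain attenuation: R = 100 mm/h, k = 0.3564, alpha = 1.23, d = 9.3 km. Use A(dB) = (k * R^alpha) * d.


gamma = 0.3564 * 100^1.23 = 102.786883 dB/km
A = 102.786883 * 9.3 = 955.92 dB

955.92 dB


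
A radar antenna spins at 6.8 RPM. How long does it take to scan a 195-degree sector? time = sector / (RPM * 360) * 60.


t = 195 / (6.8 * 360) * 60 = 4.78 s

4.78 s


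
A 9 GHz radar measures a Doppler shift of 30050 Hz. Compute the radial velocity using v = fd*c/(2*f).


v = 30050 * 3e8 / (2 * 9000000000.0) = 500.8 m/s

500.8 m/s


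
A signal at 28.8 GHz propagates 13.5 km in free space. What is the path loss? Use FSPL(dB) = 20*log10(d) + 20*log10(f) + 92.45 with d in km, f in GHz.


20*log10(13.5) = 22.61
20*log10(28.8) = 29.19
FSPL = 144.2 dB

144.2 dB


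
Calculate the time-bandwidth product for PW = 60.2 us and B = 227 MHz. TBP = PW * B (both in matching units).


TBP = 60.2 * 227 = 13665.4

13665.4


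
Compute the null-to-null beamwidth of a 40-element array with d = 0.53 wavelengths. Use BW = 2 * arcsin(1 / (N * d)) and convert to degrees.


1/(N*d) = 1/(40*0.53) = 0.04717
BW = 2*arcsin(0.04717) = 5.4 degrees

5.4 degrees


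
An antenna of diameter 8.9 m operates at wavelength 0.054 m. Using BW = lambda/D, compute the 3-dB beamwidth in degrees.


BW_rad = 0.054 / 8.9 = 0.006067
BW_deg = 0.35 degrees

0.35 degrees


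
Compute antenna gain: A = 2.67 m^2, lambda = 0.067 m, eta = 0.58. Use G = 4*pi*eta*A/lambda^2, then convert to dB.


G_linear = 4*pi*0.58*2.67/0.067^2 = 4335.1
G_dB = 10*log10(4335.1) = 36.4 dB

36.4 dB


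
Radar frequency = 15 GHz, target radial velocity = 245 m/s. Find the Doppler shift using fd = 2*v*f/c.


fd = 2 * 245 * 15000000000.0 / 3e8 = 24500.0 Hz

24500.0 Hz


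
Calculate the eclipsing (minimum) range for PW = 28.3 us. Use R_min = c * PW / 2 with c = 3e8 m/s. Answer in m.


R_min = 3e8 * 28.3e-6 / 2 = 4245.0 m

4245.0 m


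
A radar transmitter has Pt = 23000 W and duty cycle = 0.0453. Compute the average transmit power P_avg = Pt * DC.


P_avg = 23000 * 0.0453 = 1041.9 W

1041.9 W


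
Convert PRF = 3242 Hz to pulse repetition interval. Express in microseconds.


PRI = 1/3242 = 0.0003084516 s = 308.5 us

308.5 us


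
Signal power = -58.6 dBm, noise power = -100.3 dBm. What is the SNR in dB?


SNR = -58.6 - (-100.3) = 41.7 dB

41.7 dB


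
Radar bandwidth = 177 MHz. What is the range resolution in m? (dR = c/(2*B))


dR = 3e8 / (2 * 177000000.0) = 0.85 m

0.85 m


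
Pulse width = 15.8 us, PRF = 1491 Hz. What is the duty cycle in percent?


DC = 15.8e-6 * 1491 * 100 = 2.36%

2.36%


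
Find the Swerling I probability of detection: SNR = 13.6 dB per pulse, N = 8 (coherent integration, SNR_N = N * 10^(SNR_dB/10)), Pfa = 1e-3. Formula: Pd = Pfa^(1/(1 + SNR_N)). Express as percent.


SNR_lin = 10^(13.6/10) = 22.90868
SNR_N = 8 * 22.90868 = 183.26944
1/(1 + SNR_N) = 1/184.26944 = 0.0054268
Pd = (1e-3)^0.0054268 = 0.96321
Pd = 96.3%

96.3%


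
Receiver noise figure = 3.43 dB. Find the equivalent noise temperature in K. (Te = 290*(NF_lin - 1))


NF_lin = 10^(3.43/10) = 2.202926
Te = 290 * (2.202926 - 1) = 348.8 K

348.8 K


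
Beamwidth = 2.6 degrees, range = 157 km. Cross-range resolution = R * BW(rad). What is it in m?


BW_rad = 0.045378561
CR = 157000 * 0.045378561 = 7124.4 m

7124.4 m


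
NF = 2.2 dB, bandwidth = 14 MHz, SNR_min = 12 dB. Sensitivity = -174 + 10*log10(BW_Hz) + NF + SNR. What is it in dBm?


10*log10(14000000.0) = 71.46
S = -174 + 71.46 + 2.2 + 12 = -88.3 dBm

-88.3 dBm


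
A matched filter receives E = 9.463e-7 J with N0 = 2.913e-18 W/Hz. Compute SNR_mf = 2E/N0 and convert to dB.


SNR_lin = 2 * 9.463e-7 / 2.913e-18 = 6.497e11
SNR_dB = 10*log10(6.497e11) = 118.1 dB

118.1 dB


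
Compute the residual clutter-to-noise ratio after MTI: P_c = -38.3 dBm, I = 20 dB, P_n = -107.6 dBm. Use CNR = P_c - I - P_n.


CNR = -38.3 - 20 - (-107.6) = 49.3 dB

49.3 dB


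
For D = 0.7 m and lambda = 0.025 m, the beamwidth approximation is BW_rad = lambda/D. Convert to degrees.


BW_rad = 0.025 / 0.7 = 0.035714
BW_deg = 2.05 degrees

2.05 degrees


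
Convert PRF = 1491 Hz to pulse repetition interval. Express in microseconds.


PRI = 1/1491 = 0.0006706908 s = 670.7 us

670.7 us


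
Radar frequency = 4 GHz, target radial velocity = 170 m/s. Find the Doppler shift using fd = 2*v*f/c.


fd = 2 * 170 * 4000000000.0 / 3e8 = 4533.3 Hz

4533.3 Hz


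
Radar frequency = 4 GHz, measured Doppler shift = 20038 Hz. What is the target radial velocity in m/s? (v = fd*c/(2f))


v = 20038 * 3e8 / (2 * 4000000000.0) = 751.4 m/s

751.4 m/s


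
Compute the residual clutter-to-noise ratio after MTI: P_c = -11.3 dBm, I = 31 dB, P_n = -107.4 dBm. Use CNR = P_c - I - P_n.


CNR = -11.3 - 31 - (-107.4) = 65.1 dB

65.1 dB


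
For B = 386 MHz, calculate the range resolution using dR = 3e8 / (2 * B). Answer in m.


dR = 3e8 / (2 * 386000000.0) = 0.39 m

0.39 m


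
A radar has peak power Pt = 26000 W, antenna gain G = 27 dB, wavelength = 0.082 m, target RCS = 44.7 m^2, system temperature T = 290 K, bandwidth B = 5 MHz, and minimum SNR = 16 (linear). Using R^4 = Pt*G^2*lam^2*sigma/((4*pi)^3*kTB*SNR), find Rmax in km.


G_lin = 10^(27/10) = 501.187234
R^4 = 26000 * 501.187234^2 * 0.082^2 * 44.7 / ((4*pi)^3 * 1.38e-23 * 290 * 5000000.0 * 16)
R^4 = 3.08967e18 m^4
R_max = (3.08967e18)^(1/4) = 41925.5 m = 41.9 km

41.9 km


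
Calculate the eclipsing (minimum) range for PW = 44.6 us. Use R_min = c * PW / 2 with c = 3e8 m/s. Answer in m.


R_min = 3e8 * 44.6e-6 / 2 = 6690.0 m

6690.0 m


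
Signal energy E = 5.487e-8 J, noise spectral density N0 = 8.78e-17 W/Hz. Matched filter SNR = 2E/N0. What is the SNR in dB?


SNR_lin = 2 * 5.487e-8 / 8.78e-17 = 1.25e9
SNR_dB = 10*log10(1.25e9) = 91.0 dB

91.0 dB


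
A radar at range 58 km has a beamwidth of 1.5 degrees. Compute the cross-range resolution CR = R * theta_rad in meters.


BW_rad = 0.026179939
CR = 58000 * 0.026179939 = 1518.4 m

1518.4 m


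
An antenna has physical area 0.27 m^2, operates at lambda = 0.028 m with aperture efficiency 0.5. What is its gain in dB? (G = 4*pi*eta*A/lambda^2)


G_linear = 4*pi*0.5*0.27/0.028^2 = 2163.85
G_dB = 10*log10(2163.85) = 33.4 dB

33.4 dB


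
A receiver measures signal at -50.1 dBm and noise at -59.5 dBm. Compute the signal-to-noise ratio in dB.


SNR = -50.1 - (-59.5) = 9.4 dB

9.4 dB


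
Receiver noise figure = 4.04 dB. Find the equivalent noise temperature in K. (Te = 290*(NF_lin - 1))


NF_lin = 10^(4.04/10) = 2.535129
Te = 290 * (2.535129 - 1) = 445.2 K

445.2 K


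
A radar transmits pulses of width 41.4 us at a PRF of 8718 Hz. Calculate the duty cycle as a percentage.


DC = 41.4e-6 * 8718 * 100 = 36.09%

36.09%


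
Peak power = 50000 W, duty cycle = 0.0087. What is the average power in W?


P_avg = 50000 * 0.0087 = 435.0 W

435.0 W


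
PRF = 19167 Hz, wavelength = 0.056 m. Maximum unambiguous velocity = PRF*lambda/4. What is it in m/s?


V_ua = 19167 * 0.056 / 4 = 268.3 m/s

268.3 m/s


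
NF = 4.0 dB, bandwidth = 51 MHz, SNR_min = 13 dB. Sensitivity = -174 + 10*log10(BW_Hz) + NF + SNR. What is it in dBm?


10*log10(51000000.0) = 77.08
S = -174 + 77.08 + 4.0 + 13 = -79.9 dBm

-79.9 dBm


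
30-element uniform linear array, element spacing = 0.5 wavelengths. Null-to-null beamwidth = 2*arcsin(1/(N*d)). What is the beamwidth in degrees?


1/(N*d) = 1/(30*0.5) = 0.066667
BW = 2*arcsin(0.066667) = 7.6 degrees

7.6 degrees


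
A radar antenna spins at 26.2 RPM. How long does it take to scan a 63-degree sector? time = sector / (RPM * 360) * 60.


t = 63 / (26.2 * 360) * 60 = 0.4 s

0.4 s


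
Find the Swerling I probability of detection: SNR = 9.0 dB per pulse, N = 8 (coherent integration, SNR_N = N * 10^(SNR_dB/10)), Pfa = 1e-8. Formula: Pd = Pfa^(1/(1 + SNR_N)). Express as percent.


SNR_lin = 10^(9.0/10) = 7.94328
SNR_N = 8 * 7.94328 = 63.54624
1/(1 + SNR_N) = 1/64.54624 = 0.0154928
Pd = (1e-8)^0.0154928 = 0.75172
Pd = 75.2%

75.2%


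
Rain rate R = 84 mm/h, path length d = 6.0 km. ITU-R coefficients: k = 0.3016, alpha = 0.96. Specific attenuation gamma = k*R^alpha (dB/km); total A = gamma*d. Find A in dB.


gamma = 0.3016 * 84^0.96 = 21.21971 dB/km
A = 21.21971 * 6.0 = 127.32 dB

127.32 dB


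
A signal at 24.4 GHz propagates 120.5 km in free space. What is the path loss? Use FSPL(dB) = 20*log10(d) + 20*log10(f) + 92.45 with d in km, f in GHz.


20*log10(120.5) = 41.62
20*log10(24.4) = 27.75
FSPL = 161.8 dB

161.8 dB


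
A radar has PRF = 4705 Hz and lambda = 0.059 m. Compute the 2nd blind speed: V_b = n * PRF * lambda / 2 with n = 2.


V_blind = 2 * 4705 * 0.059 / 2 = 277.6 m/s

277.6 m/s


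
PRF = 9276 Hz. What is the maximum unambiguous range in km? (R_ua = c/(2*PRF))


R_ua = 3e8 / (2 * 9276) = 16170.8 m = 16.2 km

16.2 km


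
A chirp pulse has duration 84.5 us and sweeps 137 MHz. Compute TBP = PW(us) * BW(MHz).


TBP = 84.5 * 137 = 11576.5

11576.5


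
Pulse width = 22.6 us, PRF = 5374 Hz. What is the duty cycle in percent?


DC = 22.6e-6 * 5374 * 100 = 12.15%

12.15%


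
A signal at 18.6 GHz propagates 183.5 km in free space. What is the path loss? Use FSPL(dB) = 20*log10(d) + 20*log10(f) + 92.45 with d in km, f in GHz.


20*log10(183.5) = 45.27
20*log10(18.6) = 25.39
FSPL = 163.1 dB

163.1 dB


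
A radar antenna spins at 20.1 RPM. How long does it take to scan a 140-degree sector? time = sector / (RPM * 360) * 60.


t = 140 / (20.1 * 360) * 60 = 1.16 s

1.16 s


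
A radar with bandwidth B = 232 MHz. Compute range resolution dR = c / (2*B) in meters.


dR = 3e8 / (2 * 232000000.0) = 0.65 m

0.65 m


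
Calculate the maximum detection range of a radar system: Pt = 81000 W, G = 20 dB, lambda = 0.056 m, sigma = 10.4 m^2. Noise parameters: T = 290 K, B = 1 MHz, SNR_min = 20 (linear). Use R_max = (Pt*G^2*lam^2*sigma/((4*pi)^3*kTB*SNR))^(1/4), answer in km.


G_lin = 10^(20/10) = 100.0
R^4 = 81000 * 100.0^2 * 0.056^2 * 10.4 / ((4*pi)^3 * 1.38e-23 * 290 * 1000000.0 * 20)
R^4 = 1.66325e17 m^4
R_max = (1.66325e17)^(1/4) = 20194.8 m = 20.2 km

20.2 km


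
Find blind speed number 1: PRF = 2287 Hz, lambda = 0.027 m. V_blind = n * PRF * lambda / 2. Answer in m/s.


V_blind = 1 * 2287 * 0.027 / 2 = 30.9 m/s

30.9 m/s


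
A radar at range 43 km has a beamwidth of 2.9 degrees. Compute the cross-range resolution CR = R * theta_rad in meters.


BW_rad = 0.050614548
CR = 43000 * 0.050614548 = 2176.4 m

2176.4 m


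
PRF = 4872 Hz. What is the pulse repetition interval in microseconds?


PRI = 1/4872 = 0.0002052545 s = 205.3 us

205.3 us


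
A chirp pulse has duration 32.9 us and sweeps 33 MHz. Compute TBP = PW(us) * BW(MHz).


TBP = 32.9 * 33 = 1085.7

1085.7


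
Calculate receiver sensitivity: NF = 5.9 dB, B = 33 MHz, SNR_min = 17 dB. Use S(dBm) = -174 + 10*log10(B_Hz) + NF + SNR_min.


10*log10(33000000.0) = 75.19
S = -174 + 75.19 + 5.9 + 17 = -75.9 dBm

-75.9 dBm


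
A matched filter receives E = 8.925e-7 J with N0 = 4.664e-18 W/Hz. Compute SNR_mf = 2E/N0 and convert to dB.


SNR_lin = 2 * 8.925e-7 / 4.664e-18 = 3.827e11
SNR_dB = 10*log10(3.827e11) = 115.8 dB

115.8 dB


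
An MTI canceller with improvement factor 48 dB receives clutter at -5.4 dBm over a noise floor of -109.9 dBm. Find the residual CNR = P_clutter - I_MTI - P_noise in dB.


CNR = -5.4 - 48 - (-109.9) = 56.5 dB

56.5 dB


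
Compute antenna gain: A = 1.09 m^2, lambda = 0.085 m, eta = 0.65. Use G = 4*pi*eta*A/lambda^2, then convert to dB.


G_linear = 4*pi*0.65*1.09/0.085^2 = 1232.29
G_dB = 10*log10(1232.29) = 30.9 dB

30.9 dB


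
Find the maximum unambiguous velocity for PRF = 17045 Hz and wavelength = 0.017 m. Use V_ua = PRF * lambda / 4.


V_ua = 17045 * 0.017 / 4 = 72.4 m/s

72.4 m/s


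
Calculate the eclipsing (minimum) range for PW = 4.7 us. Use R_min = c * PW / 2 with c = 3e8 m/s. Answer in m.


R_min = 3e8 * 4.7e-6 / 2 = 705.0 m

705.0 m


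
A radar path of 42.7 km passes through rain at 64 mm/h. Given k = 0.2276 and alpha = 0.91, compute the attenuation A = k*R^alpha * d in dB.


gamma = 0.2276 * 64^0.91 = 10.018346 dB/km
A = 10.018346 * 42.7 = 427.78 dB

427.78 dB


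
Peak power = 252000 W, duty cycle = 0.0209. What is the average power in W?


P_avg = 252000 * 0.0209 = 5266.8 W

5266.8 W


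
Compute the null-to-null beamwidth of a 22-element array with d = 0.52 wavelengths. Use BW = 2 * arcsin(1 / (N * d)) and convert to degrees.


1/(N*d) = 1/(22*0.52) = 0.087413
BW = 2*arcsin(0.087413) = 10.0 degrees

10.0 degrees


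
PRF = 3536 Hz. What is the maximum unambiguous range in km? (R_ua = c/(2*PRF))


R_ua = 3e8 / (2 * 3536) = 42420.8 m = 42.4 km

42.4 km


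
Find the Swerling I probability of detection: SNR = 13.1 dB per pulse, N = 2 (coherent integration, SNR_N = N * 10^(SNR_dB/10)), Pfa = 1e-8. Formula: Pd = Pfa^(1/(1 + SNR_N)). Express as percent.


SNR_lin = 10^(13.1/10) = 20.41738
SNR_N = 2 * 20.41738 = 40.83476
1/(1 + SNR_N) = 1/41.83476 = 0.0239036
Pd = (1e-8)^0.0239036 = 0.64383
Pd = 64.4%

64.4%


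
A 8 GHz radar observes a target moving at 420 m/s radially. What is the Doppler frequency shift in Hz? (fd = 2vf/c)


fd = 2 * 420 * 8000000000.0 / 3e8 = 22400.0 Hz

22400.0 Hz


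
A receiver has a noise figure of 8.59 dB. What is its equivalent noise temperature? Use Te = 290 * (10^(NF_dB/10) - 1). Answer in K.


NF_lin = 10^(8.59/10) = 7.227698
Te = 290 * (7.227698 - 1) = 1806.0 K

1806.0 K


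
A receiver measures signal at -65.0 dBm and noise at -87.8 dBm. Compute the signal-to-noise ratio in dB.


SNR = -65.0 - (-87.8) = 22.8 dB

22.8 dB


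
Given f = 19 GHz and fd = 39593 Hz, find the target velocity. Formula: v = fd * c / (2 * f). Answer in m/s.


v = 39593 * 3e8 / (2 * 19000000000.0) = 312.6 m/s

312.6 m/s


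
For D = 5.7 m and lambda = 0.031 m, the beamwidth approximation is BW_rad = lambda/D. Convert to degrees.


BW_rad = 0.031 / 5.7 = 0.005439
BW_deg = 0.31 degrees

0.31 degrees


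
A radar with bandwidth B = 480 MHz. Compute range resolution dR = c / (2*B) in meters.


dR = 3e8 / (2 * 480000000.0) = 0.31 m

0.31 m


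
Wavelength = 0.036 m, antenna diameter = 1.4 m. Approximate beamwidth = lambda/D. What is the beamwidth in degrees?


BW_rad = 0.036 / 1.4 = 0.025714
BW_deg = 1.47 degrees

1.47 degrees


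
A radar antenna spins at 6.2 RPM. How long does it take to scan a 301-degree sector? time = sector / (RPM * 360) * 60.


t = 301 / (6.2 * 360) * 60 = 8.09 s

8.09 s


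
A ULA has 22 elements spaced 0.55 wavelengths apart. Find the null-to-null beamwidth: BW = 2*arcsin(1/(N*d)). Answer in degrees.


1/(N*d) = 1/(22*0.55) = 0.082645
BW = 2*arcsin(0.082645) = 9.5 degrees

9.5 degrees


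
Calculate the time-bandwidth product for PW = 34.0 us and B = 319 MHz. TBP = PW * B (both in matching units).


TBP = 34.0 * 319 = 10846.0

10846.0


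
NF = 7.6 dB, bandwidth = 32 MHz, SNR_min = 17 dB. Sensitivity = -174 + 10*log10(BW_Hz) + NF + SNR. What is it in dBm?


10*log10(32000000.0) = 75.05
S = -174 + 75.05 + 7.6 + 17 = -74.3 dBm

-74.3 dBm


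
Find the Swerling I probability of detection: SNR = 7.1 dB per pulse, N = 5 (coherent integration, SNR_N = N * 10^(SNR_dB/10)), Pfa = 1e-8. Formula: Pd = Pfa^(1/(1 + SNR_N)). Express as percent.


SNR_lin = 10^(7.1/10) = 5.12861
SNR_N = 5 * 5.12861 = 25.64305
1/(1 + SNR_N) = 1/26.64305 = 0.0375332
Pd = (1e-8)^0.0375332 = 0.50088
Pd = 50.1%

50.1%


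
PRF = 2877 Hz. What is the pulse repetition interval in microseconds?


PRI = 1/2877 = 0.0003475843 s = 347.6 us

347.6 us


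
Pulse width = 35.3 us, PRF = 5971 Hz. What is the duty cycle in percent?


DC = 35.3e-6 * 5971 * 100 = 21.08%

21.08%


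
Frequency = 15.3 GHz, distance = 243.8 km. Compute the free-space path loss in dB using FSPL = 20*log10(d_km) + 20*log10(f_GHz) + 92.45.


20*log10(243.8) = 47.74
20*log10(15.3) = 23.69
FSPL = 163.9 dB

163.9 dB


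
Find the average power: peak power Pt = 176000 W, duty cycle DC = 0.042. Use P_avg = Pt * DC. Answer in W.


P_avg = 176000 * 0.042 = 7392.0 W

7392.0 W


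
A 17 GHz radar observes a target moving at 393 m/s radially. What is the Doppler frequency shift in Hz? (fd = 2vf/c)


fd = 2 * 393 * 17000000000.0 / 3e8 = 44540.0 Hz

44540.0 Hz


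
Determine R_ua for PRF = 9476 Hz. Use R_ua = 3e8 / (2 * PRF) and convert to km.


R_ua = 3e8 / (2 * 9476) = 15829.5 m = 15.8 km

15.8 km


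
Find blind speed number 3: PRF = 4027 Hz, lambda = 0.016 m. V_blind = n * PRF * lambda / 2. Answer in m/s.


V_blind = 3 * 4027 * 0.016 / 2 = 96.6 m/s

96.6 m/s


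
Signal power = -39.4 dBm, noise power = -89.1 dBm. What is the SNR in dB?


SNR = -39.4 - (-89.1) = 49.7 dB

49.7 dB


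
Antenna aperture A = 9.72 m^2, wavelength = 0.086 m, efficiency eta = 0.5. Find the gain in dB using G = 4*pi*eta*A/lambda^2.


G_linear = 4*pi*0.5*9.72/0.086^2 = 8257.51
G_dB = 10*log10(8257.51) = 39.2 dB

39.2 dB


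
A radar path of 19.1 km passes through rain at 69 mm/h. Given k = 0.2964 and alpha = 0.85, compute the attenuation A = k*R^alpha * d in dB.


gamma = 0.2964 * 69^0.85 = 10.836772 dB/km
A = 10.836772 * 19.1 = 206.98 dB

206.98 dB


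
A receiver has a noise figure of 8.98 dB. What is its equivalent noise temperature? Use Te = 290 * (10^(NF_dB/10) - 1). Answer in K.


NF_lin = 10^(8.98/10) = 7.906786
Te = 290 * (7.906786 - 1) = 2003.0 K

2003.0 K


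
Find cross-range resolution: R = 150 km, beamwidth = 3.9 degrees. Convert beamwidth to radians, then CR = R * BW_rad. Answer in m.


BW_rad = 0.068067841
CR = 150000 * 0.068067841 = 10210.2 m

10210.2 m


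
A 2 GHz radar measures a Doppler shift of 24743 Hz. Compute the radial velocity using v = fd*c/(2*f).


v = 24743 * 3e8 / (2 * 2000000000.0) = 1855.7 m/s

1855.7 m/s


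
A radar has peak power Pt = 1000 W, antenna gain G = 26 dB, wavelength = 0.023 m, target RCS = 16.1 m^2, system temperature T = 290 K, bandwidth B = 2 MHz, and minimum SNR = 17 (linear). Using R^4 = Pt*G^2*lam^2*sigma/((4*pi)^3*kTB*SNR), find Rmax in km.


G_lin = 10^(26/10) = 398.107171
R^4 = 1000 * 398.107171^2 * 0.023^2 * 16.1 / ((4*pi)^3 * 1.38e-23 * 290 * 2000000.0 * 17)
R^4 = 4.99915e15 m^4
R_max = (4.99915e15)^(1/4) = 8408.6 m = 8.4 km

8.4 km


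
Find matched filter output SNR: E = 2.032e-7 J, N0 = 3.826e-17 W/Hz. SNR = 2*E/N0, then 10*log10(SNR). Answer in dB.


SNR_lin = 2 * 2.032e-7 / 3.826e-17 = 1.062e10
SNR_dB = 10*log10(1.062e10) = 100.3 dB

100.3 dB


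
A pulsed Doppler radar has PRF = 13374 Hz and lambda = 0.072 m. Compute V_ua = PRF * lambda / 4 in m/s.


V_ua = 13374 * 0.072 / 4 = 240.7 m/s

240.7 m/s


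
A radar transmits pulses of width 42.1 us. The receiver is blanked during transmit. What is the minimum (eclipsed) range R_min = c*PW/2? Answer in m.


R_min = 3e8 * 42.1e-6 / 2 = 6315.0 m

6315.0 m


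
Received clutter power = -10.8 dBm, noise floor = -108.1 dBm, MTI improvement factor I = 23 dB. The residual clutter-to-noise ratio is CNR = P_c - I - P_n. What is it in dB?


CNR = -10.8 - 23 - (-108.1) = 74.3 dB

74.3 dB


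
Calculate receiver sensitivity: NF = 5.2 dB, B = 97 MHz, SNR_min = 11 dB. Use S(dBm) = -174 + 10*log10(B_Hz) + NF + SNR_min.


10*log10(97000000.0) = 79.87
S = -174 + 79.87 + 5.2 + 11 = -77.9 dBm

-77.9 dBm


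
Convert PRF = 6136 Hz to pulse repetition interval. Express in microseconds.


PRI = 1/6136 = 0.0001629726 s = 163.0 us

163.0 us


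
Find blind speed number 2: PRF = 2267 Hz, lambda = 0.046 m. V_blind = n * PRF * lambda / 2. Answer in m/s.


V_blind = 2 * 2267 * 0.046 / 2 = 104.3 m/s

104.3 m/s


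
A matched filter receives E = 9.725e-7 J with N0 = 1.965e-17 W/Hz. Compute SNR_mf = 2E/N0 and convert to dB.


SNR_lin = 2 * 9.725e-7 / 1.965e-17 = 9.898e10
SNR_dB = 10*log10(9.898e10) = 110.0 dB

110.0 dB


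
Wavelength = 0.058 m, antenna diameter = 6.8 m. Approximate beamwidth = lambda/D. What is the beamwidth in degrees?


BW_rad = 0.058 / 6.8 = 0.008529
BW_deg = 0.49 degrees

0.49 degrees


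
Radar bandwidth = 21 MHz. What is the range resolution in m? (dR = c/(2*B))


dR = 3e8 / (2 * 21000000.0) = 7.14 m

7.14 m


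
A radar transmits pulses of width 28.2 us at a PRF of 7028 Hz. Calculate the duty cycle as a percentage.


DC = 28.2e-6 * 7028 * 100 = 19.82%

19.82%


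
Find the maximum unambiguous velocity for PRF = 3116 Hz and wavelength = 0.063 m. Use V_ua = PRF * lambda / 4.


V_ua = 3116 * 0.063 / 4 = 49.1 m/s

49.1 m/s


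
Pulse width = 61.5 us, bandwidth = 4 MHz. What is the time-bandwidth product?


TBP = 61.5 * 4 = 246.0

246.0


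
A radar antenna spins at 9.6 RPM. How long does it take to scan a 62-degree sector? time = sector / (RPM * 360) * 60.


t = 62 / (9.6 * 360) * 60 = 1.08 s

1.08 s


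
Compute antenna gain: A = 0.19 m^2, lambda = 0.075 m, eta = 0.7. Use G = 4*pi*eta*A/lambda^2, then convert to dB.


G_linear = 4*pi*0.7*0.19/0.075^2 = 297.12
G_dB = 10*log10(297.12) = 24.7 dB

24.7 dB


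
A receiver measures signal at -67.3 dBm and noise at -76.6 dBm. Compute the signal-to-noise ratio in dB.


SNR = -67.3 - (-76.6) = 9.3 dB

9.3 dB


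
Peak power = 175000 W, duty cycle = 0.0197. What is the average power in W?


P_avg = 175000 * 0.0197 = 3447.5 W

3447.5 W


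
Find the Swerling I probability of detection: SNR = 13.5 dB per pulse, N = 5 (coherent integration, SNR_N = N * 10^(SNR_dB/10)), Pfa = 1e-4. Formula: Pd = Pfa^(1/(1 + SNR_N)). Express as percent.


SNR_lin = 10^(13.5/10) = 22.38721
SNR_N = 5 * 22.38721 = 111.93605
1/(1 + SNR_N) = 1/112.93605 = 0.0088546
Pd = (1e-4)^0.0088546 = 0.92168
Pd = 92.2%

92.2%


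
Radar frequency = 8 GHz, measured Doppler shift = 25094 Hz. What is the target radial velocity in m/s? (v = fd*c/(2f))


v = 25094 * 3e8 / (2 * 8000000000.0) = 470.5 m/s

470.5 m/s


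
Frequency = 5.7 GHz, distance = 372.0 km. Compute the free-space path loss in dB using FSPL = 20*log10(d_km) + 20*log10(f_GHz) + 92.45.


20*log10(372.0) = 51.41
20*log10(5.7) = 15.12
FSPL = 159.0 dB

159.0 dB


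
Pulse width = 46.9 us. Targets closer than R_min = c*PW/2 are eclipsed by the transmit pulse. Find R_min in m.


R_min = 3e8 * 46.9e-6 / 2 = 7035.0 m

7035.0 m


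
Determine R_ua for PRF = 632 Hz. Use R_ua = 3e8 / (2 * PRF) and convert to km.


R_ua = 3e8 / (2 * 632) = 237341.8 m = 237.3 km

237.3 km


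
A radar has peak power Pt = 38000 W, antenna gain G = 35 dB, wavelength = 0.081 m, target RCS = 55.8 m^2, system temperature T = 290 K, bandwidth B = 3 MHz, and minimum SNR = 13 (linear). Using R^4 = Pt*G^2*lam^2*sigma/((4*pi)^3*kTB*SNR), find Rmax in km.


G_lin = 10^(35/10) = 3162.27766
R^4 = 38000 * 3162.27766^2 * 0.081^2 * 55.8 / ((4*pi)^3 * 1.38e-23 * 290 * 3000000.0 * 13)
R^4 = 4.49176e20 m^4
R_max = (4.49176e20)^(1/4) = 145580.8 m = 145.6 km

145.6 km


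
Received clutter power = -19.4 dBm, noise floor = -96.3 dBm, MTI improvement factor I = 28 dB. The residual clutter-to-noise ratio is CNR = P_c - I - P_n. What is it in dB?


CNR = -19.4 - 28 - (-96.3) = 48.9 dB

48.9 dB


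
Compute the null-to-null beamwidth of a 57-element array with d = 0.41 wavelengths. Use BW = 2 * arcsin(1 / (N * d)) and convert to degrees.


1/(N*d) = 1/(57*0.41) = 0.04279
BW = 2*arcsin(0.04279) = 4.9 degrees

4.9 degrees


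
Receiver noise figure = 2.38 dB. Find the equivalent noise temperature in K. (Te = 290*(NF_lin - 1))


NF_lin = 10^(2.38/10) = 1.729816
Te = 290 * (1.729816 - 1) = 211.6 K

211.6 K


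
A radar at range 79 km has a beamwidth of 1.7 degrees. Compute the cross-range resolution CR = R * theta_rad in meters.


BW_rad = 0.029670597
CR = 79000 * 0.029670597 = 2344.0 m

2344.0 m


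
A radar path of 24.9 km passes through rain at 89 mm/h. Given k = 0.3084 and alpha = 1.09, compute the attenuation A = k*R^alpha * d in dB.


gamma = 0.3084 * 89^1.09 = 41.110189 dB/km
A = 41.110189 * 24.9 = 1023.64 dB

1023.64 dB


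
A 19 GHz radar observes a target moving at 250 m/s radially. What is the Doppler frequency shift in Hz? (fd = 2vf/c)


fd = 2 * 250 * 19000000000.0 / 3e8 = 31666.7 Hz

31666.7 Hz


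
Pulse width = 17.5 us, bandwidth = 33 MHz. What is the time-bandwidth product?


TBP = 17.5 * 33 = 577.5

577.5


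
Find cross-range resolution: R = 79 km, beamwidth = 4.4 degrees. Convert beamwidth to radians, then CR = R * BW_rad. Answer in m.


BW_rad = 0.076794487
CR = 79000 * 0.076794487 = 6066.8 m

6066.8 m


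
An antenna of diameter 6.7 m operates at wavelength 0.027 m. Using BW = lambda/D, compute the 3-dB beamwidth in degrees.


BW_rad = 0.027 / 6.7 = 0.00403
BW_deg = 0.23 degrees

0.23 degrees


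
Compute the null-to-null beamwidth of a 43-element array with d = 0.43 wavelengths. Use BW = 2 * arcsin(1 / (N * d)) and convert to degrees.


1/(N*d) = 1/(43*0.43) = 0.054083
BW = 2*arcsin(0.054083) = 6.2 degrees

6.2 degrees


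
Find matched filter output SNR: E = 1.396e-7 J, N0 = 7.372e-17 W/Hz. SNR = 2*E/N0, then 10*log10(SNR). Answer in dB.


SNR_lin = 2 * 1.396e-7 / 7.372e-17 = 3.787e9
SNR_dB = 10*log10(3.787e9) = 95.8 dB

95.8 dB


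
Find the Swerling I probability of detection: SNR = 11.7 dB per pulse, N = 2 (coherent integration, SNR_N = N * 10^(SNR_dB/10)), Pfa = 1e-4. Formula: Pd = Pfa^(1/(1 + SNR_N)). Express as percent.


SNR_lin = 10^(11.7/10) = 14.79108
SNR_N = 2 * 14.79108 = 29.58216
1/(1 + SNR_N) = 1/30.58216 = 0.0326988
Pd = (1e-4)^0.0326988 = 0.73995
Pd = 74.0%

74.0%


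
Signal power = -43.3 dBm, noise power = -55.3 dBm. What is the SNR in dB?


SNR = -43.3 - (-55.3) = 12.0 dB

12.0 dB


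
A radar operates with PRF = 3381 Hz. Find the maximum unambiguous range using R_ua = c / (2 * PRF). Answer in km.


R_ua = 3e8 / (2 * 3381) = 44365.6 m = 44.4 km

44.4 km


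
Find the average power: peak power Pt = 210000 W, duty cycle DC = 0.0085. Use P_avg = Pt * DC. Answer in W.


P_avg = 210000 * 0.0085 = 1785.0 W

1785.0 W


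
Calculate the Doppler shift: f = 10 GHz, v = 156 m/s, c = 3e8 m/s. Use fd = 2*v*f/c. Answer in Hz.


fd = 2 * 156 * 10000000000.0 / 3e8 = 10400.0 Hz

10400.0 Hz


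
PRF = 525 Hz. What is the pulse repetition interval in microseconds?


PRI = 1/525 = 0.0019047619 s = 1904.8 us

1904.8 us


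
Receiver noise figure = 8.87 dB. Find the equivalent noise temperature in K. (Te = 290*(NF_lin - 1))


NF_lin = 10^(8.87/10) = 7.709035
Te = 290 * (7.709035 - 1) = 1945.6 K

1945.6 K


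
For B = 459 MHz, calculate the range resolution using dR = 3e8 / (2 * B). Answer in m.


dR = 3e8 / (2 * 459000000.0) = 0.33 m

0.33 m


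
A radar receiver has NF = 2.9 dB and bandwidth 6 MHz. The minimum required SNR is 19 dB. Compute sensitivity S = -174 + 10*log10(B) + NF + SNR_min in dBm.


10*log10(6000000.0) = 67.78
S = -174 + 67.78 + 2.9 + 19 = -84.3 dBm

-84.3 dBm


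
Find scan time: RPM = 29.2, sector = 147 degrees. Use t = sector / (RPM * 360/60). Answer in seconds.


t = 147 / (29.2 * 360) * 60 = 0.84 s

0.84 s


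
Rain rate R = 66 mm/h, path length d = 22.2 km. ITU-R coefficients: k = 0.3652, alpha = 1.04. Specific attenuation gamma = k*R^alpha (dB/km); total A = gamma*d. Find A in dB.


gamma = 0.3652 * 66^1.04 = 28.500761 dB/km
A = 28.500761 * 22.2 = 632.72 dB

632.72 dB


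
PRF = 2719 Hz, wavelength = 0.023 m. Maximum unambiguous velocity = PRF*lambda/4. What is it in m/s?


V_ua = 2719 * 0.023 / 4 = 15.6 m/s

15.6 m/s


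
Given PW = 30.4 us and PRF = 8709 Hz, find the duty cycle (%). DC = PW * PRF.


DC = 30.4e-6 * 8709 * 100 = 26.48%

26.48%


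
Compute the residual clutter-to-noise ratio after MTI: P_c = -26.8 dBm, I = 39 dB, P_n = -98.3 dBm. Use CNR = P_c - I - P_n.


CNR = -26.8 - 39 - (-98.3) = 32.5 dB

32.5 dB


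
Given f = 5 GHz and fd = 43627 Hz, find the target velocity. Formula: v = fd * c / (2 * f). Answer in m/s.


v = 43627 * 3e8 / (2 * 5000000000.0) = 1308.8 m/s

1308.8 m/s


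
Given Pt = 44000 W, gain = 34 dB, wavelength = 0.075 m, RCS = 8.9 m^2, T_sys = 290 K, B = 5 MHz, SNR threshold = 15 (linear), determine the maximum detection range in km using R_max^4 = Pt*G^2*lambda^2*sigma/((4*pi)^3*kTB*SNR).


G_lin = 10^(34/10) = 2511.886432
R^4 = 44000 * 2511.886432^2 * 0.075^2 * 8.9 / ((4*pi)^3 * 1.38e-23 * 290 * 5000000.0 * 15)
R^4 = 2.33344e19 m^4
R_max = (2.33344e19)^(1/4) = 69502.3 m = 69.5 km

69.5 km


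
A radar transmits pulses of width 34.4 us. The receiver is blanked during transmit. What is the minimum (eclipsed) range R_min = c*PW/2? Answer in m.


R_min = 3e8 * 34.4e-6 / 2 = 5160.0 m

5160.0 m


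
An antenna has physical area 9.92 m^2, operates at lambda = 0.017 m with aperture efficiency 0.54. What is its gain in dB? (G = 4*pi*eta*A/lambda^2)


G_linear = 4*pi*0.54*9.92/0.017^2 = 232925.72
G_dB = 10*log10(232925.72) = 53.7 dB

53.7 dB


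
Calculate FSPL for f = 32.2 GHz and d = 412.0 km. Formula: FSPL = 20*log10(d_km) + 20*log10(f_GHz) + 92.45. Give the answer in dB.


20*log10(412.0) = 52.3
20*log10(32.2) = 30.16
FSPL = 174.9 dB

174.9 dB


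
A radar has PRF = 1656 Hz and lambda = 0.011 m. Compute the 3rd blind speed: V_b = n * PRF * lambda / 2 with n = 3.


V_blind = 3 * 1656 * 0.011 / 2 = 27.3 m/s

27.3 m/s


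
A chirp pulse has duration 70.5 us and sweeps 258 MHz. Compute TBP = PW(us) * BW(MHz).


TBP = 70.5 * 258 = 18189.0

18189.0


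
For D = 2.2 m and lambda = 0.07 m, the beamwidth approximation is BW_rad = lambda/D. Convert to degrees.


BW_rad = 0.07 / 2.2 = 0.031818
BW_deg = 1.82 degrees

1.82 degrees


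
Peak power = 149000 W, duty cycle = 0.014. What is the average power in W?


P_avg = 149000 * 0.014 = 2086.0 W

2086.0 W


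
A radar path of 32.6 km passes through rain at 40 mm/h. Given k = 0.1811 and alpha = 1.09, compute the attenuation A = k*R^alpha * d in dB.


gamma = 0.1811 * 40^1.09 = 10.096337 dB/km
A = 10.096337 * 32.6 = 329.14 dB

329.14 dB


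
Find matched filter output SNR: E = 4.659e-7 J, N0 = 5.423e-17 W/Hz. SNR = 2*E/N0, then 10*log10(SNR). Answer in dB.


SNR_lin = 2 * 4.659e-7 / 5.423e-17 = 1.718e10
SNR_dB = 10*log10(1.718e10) = 102.4 dB

102.4 dB


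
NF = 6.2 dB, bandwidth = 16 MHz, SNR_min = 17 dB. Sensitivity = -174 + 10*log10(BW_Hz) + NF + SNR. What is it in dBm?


10*log10(16000000.0) = 72.04
S = -174 + 72.04 + 6.2 + 17 = -78.8 dBm

-78.8 dBm


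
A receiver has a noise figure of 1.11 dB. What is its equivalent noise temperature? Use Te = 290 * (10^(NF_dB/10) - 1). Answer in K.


NF_lin = 10^(1.11/10) = 1.291219
Te = 290 * (1.291219 - 1) = 84.5 K

84.5 K


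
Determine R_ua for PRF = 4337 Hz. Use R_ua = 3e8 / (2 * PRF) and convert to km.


R_ua = 3e8 / (2 * 4337) = 34586.1 m = 34.6 km

34.6 km


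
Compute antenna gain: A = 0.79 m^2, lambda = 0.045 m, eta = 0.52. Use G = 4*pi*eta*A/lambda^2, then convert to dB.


G_linear = 4*pi*0.52*0.79/0.045^2 = 2549.27
G_dB = 10*log10(2549.27) = 34.1 dB

34.1 dB


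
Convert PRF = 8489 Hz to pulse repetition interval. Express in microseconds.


PRI = 1/8489 = 0.0001177995 s = 117.8 us

117.8 us


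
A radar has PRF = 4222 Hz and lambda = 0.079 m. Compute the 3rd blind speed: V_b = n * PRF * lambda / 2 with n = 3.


V_blind = 3 * 4222 * 0.079 / 2 = 500.3 m/s

500.3 m/s


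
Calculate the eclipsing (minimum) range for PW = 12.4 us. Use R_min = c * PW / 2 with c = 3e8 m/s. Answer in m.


R_min = 3e8 * 12.4e-6 / 2 = 1860.0 m

1860.0 m


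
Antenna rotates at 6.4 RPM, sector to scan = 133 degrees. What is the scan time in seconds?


t = 133 / (6.4 * 360) * 60 = 3.46 s

3.46 s


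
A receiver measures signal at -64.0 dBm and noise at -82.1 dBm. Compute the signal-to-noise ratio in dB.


SNR = -64.0 - (-82.1) = 18.1 dB

18.1 dB


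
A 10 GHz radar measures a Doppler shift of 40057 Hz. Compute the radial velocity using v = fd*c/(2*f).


v = 40057 * 3e8 / (2 * 10000000000.0) = 600.9 m/s

600.9 m/s


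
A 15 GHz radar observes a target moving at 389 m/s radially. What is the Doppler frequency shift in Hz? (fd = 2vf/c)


fd = 2 * 389 * 15000000000.0 / 3e8 = 38900.0 Hz

38900.0 Hz


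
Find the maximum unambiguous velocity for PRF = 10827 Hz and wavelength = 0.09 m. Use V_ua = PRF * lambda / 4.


V_ua = 10827 * 0.09 / 4 = 243.6 m/s

243.6 m/s


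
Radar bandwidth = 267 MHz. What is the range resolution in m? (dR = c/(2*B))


dR = 3e8 / (2 * 267000000.0) = 0.56 m

0.56 m


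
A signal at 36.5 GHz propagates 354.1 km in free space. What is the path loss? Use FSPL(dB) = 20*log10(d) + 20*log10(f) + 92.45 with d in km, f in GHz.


20*log10(354.1) = 50.98
20*log10(36.5) = 31.25
FSPL = 174.7 dB

174.7 dB


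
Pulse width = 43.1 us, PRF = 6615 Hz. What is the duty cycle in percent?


DC = 43.1e-6 * 6615 * 100 = 28.51%

28.51%


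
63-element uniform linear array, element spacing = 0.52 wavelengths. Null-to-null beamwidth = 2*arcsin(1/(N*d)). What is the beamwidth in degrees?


1/(N*d) = 1/(63*0.52) = 0.030525
BW = 2*arcsin(0.030525) = 3.5 degrees

3.5 degrees


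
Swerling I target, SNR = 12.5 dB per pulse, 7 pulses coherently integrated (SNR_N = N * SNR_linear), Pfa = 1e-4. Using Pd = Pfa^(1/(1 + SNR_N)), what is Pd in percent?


SNR_lin = 10^(12.5/10) = 17.78279
SNR_N = 7 * 17.78279 = 124.47953
1/(1 + SNR_N) = 1/125.47953 = 0.0079694
Pd = (1e-4)^0.0079694 = 0.92923
Pd = 92.9%

92.9%


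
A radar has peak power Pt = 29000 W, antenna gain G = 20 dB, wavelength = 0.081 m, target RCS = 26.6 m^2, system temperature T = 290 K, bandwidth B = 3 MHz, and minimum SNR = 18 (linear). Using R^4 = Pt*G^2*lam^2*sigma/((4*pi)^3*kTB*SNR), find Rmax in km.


G_lin = 10^(20/10) = 100.0
R^4 = 29000 * 100.0^2 * 0.081^2 * 26.6 / ((4*pi)^3 * 1.38e-23 * 290 * 3000000.0 * 18)
R^4 = 1.18018e17 m^4
R_max = (1.18018e17)^(1/4) = 18534.8 m = 18.5 km

18.5 km


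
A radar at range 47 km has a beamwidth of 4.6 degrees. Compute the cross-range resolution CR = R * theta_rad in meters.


BW_rad = 0.080285146
CR = 47000 * 0.080285146 = 3773.4 m

3773.4 m


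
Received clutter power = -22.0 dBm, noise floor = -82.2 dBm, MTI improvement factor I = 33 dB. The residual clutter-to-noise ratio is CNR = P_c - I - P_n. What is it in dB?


CNR = -22.0 - 33 - (-82.2) = 27.2 dB

27.2 dB


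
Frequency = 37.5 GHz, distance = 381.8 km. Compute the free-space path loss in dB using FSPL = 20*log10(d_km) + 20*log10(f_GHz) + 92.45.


20*log10(381.8) = 51.64
20*log10(37.5) = 31.48
FSPL = 175.6 dB

175.6 dB


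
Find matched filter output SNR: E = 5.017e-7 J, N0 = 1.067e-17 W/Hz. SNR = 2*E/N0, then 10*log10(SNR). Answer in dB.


SNR_lin = 2 * 5.017e-7 / 1.067e-17 = 9.404e10
SNR_dB = 10*log10(9.404e10) = 109.7 dB

109.7 dB


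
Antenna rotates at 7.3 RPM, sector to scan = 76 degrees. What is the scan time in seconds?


t = 76 / (7.3 * 360) * 60 = 1.74 s

1.74 s


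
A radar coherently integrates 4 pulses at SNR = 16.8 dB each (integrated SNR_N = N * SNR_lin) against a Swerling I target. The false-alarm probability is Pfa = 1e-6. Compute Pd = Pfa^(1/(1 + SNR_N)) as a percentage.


SNR_lin = 10^(16.8/10) = 47.86301
SNR_N = 4 * 47.86301 = 191.45204
1/(1 + SNR_N) = 1/192.45204 = 0.0051961
Pd = (1e-6)^0.0051961 = 0.93073
Pd = 93.1%

93.1%


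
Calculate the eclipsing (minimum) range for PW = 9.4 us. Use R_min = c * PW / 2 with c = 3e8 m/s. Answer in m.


R_min = 3e8 * 9.4e-6 / 2 = 1410.0 m

1410.0 m


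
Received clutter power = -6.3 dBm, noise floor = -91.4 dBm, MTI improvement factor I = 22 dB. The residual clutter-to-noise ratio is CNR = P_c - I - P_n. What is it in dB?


CNR = -6.3 - 22 - (-91.4) = 63.1 dB

63.1 dB


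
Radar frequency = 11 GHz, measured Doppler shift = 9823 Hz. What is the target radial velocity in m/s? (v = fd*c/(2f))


v = 9823 * 3e8 / (2 * 11000000000.0) = 134.0 m/s

134.0 m/s


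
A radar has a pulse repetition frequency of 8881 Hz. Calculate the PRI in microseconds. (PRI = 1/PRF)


PRI = 1/8881 = 0.0001125999 s = 112.6 us

112.6 us


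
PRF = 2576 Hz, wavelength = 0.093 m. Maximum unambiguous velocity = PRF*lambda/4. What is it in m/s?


V_ua = 2576 * 0.093 / 4 = 59.9 m/s

59.9 m/s


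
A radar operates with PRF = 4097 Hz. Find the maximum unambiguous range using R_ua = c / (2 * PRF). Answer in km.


R_ua = 3e8 / (2 * 4097) = 36612.2 m = 36.6 km

36.6 km


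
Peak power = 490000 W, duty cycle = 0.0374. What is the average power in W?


P_avg = 490000 * 0.0374 = 18326.0 W

18326.0 W


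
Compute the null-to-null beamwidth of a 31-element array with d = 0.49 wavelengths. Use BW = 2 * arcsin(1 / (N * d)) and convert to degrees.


1/(N*d) = 1/(31*0.49) = 0.065833
BW = 2*arcsin(0.065833) = 7.5 degrees

7.5 degrees


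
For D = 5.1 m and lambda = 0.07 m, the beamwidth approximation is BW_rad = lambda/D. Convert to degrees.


BW_rad = 0.07 / 5.1 = 0.013725
BW_deg = 0.79 degrees

0.79 degrees


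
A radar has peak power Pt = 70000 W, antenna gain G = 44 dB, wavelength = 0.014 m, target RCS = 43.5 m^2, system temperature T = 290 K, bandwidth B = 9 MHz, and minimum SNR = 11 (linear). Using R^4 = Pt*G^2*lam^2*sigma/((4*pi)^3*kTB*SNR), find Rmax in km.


G_lin = 10^(44/10) = 25118.864315
R^4 = 70000 * 25118.864315^2 * 0.014^2 * 43.5 / ((4*pi)^3 * 1.38e-23 * 290 * 9000000.0 * 11)
R^4 = 4.78962e20 m^4
R_max = (4.78962e20)^(1/4) = 147936.5 m = 147.9 km

147.9 km


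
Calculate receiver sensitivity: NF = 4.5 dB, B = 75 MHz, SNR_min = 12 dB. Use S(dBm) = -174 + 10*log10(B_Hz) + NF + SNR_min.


10*log10(75000000.0) = 78.75
S = -174 + 78.75 + 4.5 + 12 = -78.7 dBm

-78.7 dBm


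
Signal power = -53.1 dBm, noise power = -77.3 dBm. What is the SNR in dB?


SNR = -53.1 - (-77.3) = 24.2 dB

24.2 dB


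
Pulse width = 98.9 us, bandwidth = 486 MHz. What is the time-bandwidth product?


TBP = 98.9 * 486 = 48065.4

48065.4


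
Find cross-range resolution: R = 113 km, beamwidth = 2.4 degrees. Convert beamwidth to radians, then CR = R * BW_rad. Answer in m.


BW_rad = 0.041887902
CR = 113000 * 0.041887902 = 4733.3 m

4733.3 m


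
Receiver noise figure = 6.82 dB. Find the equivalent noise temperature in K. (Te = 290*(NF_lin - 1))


NF_lin = 10^(6.82/10) = 4.808393
Te = 290 * (4.808393 - 1) = 1104.4 K

1104.4 K


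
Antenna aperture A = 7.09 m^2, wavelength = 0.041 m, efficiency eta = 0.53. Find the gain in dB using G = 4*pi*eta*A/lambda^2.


G_linear = 4*pi*0.53*7.09/0.041^2 = 28090.81
G_dB = 10*log10(28090.81) = 44.5 dB

44.5 dB
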